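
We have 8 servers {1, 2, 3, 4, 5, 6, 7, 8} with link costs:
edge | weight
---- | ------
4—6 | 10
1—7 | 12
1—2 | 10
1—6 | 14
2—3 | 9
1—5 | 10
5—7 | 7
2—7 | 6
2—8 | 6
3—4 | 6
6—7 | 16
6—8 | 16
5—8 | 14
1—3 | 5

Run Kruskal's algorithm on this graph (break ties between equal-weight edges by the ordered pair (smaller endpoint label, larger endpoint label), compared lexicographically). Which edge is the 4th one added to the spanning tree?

3-4

Sort edges by weight, then run Kruskal:
1—3 (5): add — endpoints in different components.
2—7 (6): add — endpoints in different components.
2—8 (6): add — endpoints in different components.
3—4 (6): add — endpoints in different components.
5—7 (7): add — endpoints in different components.
2—3 (9): add — endpoints in different components.
1—2 (10): skip — 1 and 2 already connected.
1—5 (10): skip — 1 and 5 already connected.
4—6 (10): add — endpoints in different components.
The 4th edge added is 3—4.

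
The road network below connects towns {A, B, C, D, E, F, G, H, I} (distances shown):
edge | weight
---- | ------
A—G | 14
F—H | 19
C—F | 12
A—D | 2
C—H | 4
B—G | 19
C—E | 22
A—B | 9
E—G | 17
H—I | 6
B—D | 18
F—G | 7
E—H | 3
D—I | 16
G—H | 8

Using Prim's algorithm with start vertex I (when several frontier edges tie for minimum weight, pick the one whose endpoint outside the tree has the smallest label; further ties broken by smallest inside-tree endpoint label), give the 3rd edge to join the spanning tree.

Prim, starting at I.
Step 1: cheapest edge leaving the tree is H—I (6); add H.
Step 2: cheapest edge leaving the tree is E—H (3); add E.
Step 3: cheapest edge leaving the tree is C—H (4); add C.
Step 4: cheapest edge leaving the tree is G—H (8); add G.
Step 5: cheapest edge leaving the tree is F—G (7); add F.
Step 6: cheapest edge leaving the tree is A—G (14); add A.
Step 7: cheapest edge leaving the tree is A—D (2); add D.
Step 8: cheapest edge leaving the tree is A—B (9); add B.
The 3rd edge added is C—H.

C-H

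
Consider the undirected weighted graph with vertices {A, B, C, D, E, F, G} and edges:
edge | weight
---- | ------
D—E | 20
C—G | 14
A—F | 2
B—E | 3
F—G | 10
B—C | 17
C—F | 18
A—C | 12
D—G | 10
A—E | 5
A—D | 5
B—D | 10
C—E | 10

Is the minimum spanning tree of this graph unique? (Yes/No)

No

Kruskal's algorithm — process edges by increasing weight (ties by edge label):
A—F (2): add. Components now {A,F} {B} {C} {D} {E} {G}
B—E (3): add. Components now {A,F} {B,E} {C} {D} {G}
A—D (5): add. Components now {A,D,F} {B,E} {C} {G}
A—E (5): add. Components now {A,B,D,E,F} {C} {G}
B—D (10): skip — B and D already connected.
C—E (10): add. Components now {A,B,C,D,E,F} {G}
D—G (10): add. Components now {A,B,C,D,E,F,G}
Non-tree edge F—G has weight 10, equal to the heaviest edge on its tree cycle — swapping gives another MST of the same weight. Not unique.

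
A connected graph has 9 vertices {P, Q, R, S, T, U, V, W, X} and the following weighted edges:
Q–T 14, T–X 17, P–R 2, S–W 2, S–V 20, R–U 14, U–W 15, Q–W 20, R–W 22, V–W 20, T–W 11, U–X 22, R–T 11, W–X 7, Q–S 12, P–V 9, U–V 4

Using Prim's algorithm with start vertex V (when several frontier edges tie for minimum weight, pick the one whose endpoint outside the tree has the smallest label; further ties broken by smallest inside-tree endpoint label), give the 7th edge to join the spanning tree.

Prim's algorithm from V:
Step 1: cheapest edge leaving the tree is U–V (4); add U.
Step 2: cheapest edge leaving the tree is P–V (9); add P.
Step 3: cheapest edge leaving the tree is P–R (2); add R.
Step 4: cheapest edge leaving the tree is R–T (11); add T.
Step 5: cheapest edge leaving the tree is T–W (11); add W.
Step 6: cheapest edge leaving the tree is S–W (2); add S.
Step 7: cheapest edge leaving the tree is W–X (7); add X.
Step 8: cheapest edge leaving the tree is Q–S (12); add Q.
The 7th edge added is W–X.

W-X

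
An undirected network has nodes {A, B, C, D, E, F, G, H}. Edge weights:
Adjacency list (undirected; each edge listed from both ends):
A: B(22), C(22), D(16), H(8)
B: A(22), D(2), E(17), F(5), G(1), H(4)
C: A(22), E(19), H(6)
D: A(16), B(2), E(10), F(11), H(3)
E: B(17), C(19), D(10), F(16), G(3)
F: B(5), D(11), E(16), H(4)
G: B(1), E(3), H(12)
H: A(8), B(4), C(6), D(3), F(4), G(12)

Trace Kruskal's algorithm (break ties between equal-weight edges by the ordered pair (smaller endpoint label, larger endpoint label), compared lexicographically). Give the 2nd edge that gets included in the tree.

B-D

Kruskal's algorithm — process edges by increasing weight (ties by edge label):
B G (1): add — endpoints in different components.
B D (2): add — endpoints in different components.
D H (3): add — endpoints in different components.
E G (3): add — endpoints in different components.
B H (4): skip — B and H already connected.
F H (4): add — endpoints in different components.
B F (5): skip — B and F already connected.
C H (6): add — endpoints in different components.
A H (8): add — endpoints in different components.
The 2nd edge added is B D.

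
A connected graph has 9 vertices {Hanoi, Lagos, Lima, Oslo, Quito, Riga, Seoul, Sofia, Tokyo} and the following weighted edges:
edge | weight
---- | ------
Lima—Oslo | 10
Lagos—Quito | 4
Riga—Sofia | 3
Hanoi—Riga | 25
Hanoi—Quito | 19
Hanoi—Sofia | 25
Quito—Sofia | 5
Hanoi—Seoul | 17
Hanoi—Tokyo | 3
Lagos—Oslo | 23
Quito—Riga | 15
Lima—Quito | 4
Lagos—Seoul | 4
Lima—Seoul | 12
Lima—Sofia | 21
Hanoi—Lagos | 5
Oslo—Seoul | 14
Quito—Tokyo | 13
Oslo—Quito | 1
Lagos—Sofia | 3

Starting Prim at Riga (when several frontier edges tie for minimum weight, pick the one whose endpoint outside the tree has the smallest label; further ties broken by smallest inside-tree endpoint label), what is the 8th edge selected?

Hanoi-Tokyo

Prim's algorithm from Riga:
Step 1: cheapest edge leaving the tree is Riga—Sofia (3); add Sofia.
Step 2: cheapest edge leaving the tree is Lagos—Sofia (3); add Lagos.
Step 3: cheapest edge leaving the tree is Lagos—Quito (4); add Quito.
Step 4: cheapest edge leaving the tree is Oslo—Quito (1); add Oslo.
Step 5: cheapest edge leaving the tree is Lima—Quito (4); add Lima.
Step 6: cheapest edge leaving the tree is Lagos—Seoul (4); add Seoul.
Step 7: cheapest edge leaving the tree is Hanoi—Lagos (5); add Hanoi.
Step 8: cheapest edge leaving the tree is Hanoi—Tokyo (3); add Tokyo.
The 8th edge added is Hanoi—Tokyo.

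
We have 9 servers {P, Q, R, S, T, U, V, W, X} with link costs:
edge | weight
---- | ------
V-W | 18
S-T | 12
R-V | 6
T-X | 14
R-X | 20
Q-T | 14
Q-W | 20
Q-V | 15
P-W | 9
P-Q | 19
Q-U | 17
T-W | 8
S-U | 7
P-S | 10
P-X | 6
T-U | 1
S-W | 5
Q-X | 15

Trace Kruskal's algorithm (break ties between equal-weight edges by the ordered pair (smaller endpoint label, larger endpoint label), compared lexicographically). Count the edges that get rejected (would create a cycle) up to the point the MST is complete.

Sort edges by weight, then run Kruskal:
T-U (1): add — endpoints in different components.
S-W (5): add — endpoints in different components.
P-X (6): add — endpoints in different components.
R-V (6): add — endpoints in different components.
S-U (7): add — endpoints in different components.
T-W (8): skip — W and T already connected.
P-W (9): add — endpoints in different components.
P-S (10): skip — S and P already connected.
S-T (12): skip — T and S already connected.
Q-T (14): add — endpoints in different components.
T-X (14): skip — X and T already connected.
Q-V (15): add — endpoints in different components.
Edges rejected before the tree was complete: 4.

4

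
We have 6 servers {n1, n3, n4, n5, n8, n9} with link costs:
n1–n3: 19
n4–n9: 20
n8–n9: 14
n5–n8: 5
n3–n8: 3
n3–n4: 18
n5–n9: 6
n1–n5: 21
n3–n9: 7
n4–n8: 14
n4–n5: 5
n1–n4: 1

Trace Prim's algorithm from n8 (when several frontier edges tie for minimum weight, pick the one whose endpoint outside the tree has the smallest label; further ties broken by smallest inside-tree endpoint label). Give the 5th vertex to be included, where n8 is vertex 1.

n1

Prim, starting at n8.
Step 1: cheapest edge leaving the tree is n3–n8 (3); add n3.
Step 2: cheapest edge leaving the tree is n5–n8 (5); add n5.
Step 3: cheapest edge leaving the tree is n4–n5 (5); add n4.
Step 4: cheapest edge leaving the tree is n1–n4 (1); add n1.
Step 5: cheapest edge leaving the tree is n5–n9 (6); add n9.
Vertex order: n8, n3, n5, n4, n1, n9. The 5th vertex is n1.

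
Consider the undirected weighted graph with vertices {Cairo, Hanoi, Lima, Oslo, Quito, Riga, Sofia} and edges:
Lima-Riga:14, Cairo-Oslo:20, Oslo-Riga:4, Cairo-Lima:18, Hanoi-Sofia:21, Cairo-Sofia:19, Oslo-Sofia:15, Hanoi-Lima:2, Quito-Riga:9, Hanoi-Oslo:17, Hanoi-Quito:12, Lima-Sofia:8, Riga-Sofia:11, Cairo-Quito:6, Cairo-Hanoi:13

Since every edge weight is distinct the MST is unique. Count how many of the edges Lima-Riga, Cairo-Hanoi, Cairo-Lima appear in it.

Kruskal's algorithm — process edges by increasing weight (ties by edge label):
Hanoi-Lima (2): add — endpoints in different components.
Oslo-Riga (4): add — endpoints in different components.
Cairo-Quito (6): add — endpoints in different components.
Lima-Sofia (8): add — endpoints in different components.
Quito-Riga (9): add — endpoints in different components.
Riga-Sofia (11): add — endpoints in different components.
MST edge set: {Hanoi-Lima, Oslo-Riga, Cairo-Quito, Lima-Sofia, Quito-Riga, Riga-Sofia}.
Of the listed edges, {} are in the MST → 0.

0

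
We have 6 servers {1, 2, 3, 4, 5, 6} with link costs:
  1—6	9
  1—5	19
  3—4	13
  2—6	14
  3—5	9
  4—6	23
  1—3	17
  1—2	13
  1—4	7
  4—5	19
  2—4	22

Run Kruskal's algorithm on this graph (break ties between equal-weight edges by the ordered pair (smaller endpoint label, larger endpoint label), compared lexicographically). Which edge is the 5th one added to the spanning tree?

3-4

Kruskal's algorithm — process edges by increasing weight (ties by edge label):
1—4 (7): add — endpoints in different components.
1—6 (9): add — endpoints in different components.
3—5 (9): add — endpoints in different components.
1—2 (13): add — endpoints in different components.
3—4 (13): add — endpoints in different components.
The 5th edge added is 3—4.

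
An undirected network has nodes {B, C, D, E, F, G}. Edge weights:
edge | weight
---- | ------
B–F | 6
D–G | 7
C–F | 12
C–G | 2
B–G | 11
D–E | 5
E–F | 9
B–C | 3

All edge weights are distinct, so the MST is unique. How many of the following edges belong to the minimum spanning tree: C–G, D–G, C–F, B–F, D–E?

4

Kruskal's algorithm — process edges by increasing weight (ties by edge label):
C–G (2): add — endpoints in different components.
B–C (3): add — endpoints in different components.
D–E (5): add — endpoints in different components.
B–F (6): add — endpoints in different components.
D–G (7): add — endpoints in different components.
MST edge set: {C–G, B–C, D–E, B–F, D–G}.
Of the listed edges, {C–G, D–G, B–F, D–E} are in the MST → 4.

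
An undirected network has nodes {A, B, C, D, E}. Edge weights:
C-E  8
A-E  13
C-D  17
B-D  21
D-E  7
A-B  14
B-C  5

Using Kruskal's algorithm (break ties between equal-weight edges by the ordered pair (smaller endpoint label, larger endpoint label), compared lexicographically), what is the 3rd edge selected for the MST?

Kruskal: consider edges lightest-first.
B-C (5): add. Components now {A} {B,C} {D} {E}
D-E (7): add. Components now {A} {B,C} {D,E}
C-E (8): add. Components now {A} {B,C,D,E}
A-E (13): add. Components now {A,B,C,D,E}
The 3rd edge added is C-E.

C-E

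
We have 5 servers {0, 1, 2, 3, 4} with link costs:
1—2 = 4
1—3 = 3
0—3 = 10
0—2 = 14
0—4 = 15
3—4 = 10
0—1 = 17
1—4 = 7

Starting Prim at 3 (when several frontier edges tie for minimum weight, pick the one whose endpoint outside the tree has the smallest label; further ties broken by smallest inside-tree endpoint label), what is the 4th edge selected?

0-3

Grow the tree from 3 using Prim:
Step 1: frontier [1—3 3, 0—3 10, 3—4 10] → take 1—3 (3); add 1.
Step 2: frontier [1—2 4, 1—4 7, 0—1 17, 0—3 10, 3—4 10] → take 1—2 (4); add 2.
Step 3: frontier [1—4 7, 0—1 17, 0—2 14, 0—3 10, 3—4 10] → take 1—4 (7); add 4.
Step 4: frontier [0—1 17, 0—2 14, 0—3 10, 0—4 15] → take 0—3 (10); add 0.
The 4th edge added is 0—3.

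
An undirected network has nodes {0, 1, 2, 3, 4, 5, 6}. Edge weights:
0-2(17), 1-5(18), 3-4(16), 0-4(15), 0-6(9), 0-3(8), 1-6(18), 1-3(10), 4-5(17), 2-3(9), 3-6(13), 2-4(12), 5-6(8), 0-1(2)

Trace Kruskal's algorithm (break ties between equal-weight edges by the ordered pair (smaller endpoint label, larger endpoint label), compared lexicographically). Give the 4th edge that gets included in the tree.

Kruskal: consider edges lightest-first.
0-1 (2): add. Components now {0,1} {2} {3} {4} {5} {6}
0-3 (8): add. Components now {0,1,3} {2} {4} {5} {6}
5-6 (8): add. Components now {0,1,3} {2} {4} {5,6}
0-6 (9): add. Components now {0,1,3,5,6} {2} {4}
2-3 (9): add. Components now {0,1,2,3,5,6} {4}
1-3 (10): skip — 1 and 3 already connected.
2-4 (12): add. Components now {0,1,2,3,4,5,6}
The 4th edge added is 0-6.

0-6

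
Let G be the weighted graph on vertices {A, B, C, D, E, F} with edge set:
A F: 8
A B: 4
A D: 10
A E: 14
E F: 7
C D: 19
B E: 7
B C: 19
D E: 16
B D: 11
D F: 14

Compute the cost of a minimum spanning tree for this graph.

47

Kruskal: consider edges lightest-first.
A B (4): add — endpoints in different components.
B E (7): add — endpoints in different components.
E F (7): add — endpoints in different components.
A F (8): skip — A and F already connected.
A D (10): add — endpoints in different components.
B D (11): skip — B and D already connected.
A E (14): skip — A and E already connected.
D F (14): skip — D and F already connected.
D E (16): skip — D and E already connected.
B C (19): add — endpoints in different components.
MST edges: A B, B E, E F, A D, B C; total weight 4+7+7+10+19 = 47.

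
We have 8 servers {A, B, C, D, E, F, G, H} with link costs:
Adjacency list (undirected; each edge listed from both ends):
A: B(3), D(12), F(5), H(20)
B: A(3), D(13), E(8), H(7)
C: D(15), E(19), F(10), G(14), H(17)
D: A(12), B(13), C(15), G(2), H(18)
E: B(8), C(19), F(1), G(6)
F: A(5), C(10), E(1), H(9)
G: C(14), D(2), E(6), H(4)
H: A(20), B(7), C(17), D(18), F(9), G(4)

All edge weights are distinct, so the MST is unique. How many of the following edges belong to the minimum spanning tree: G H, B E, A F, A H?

2

Sort edges by weight, then run Kruskal:
E F (1): add — endpoints in different components.
D G (2): add — endpoints in different components.
A B (3): add — endpoints in different components.
G H (4): add — endpoints in different components.
A F (5): add — endpoints in different components.
E G (6): add — endpoints in different components.
B H (7): skip — B and H already connected.
B E (8): skip — B and E already connected.
F H (9): skip — F and H already connected.
C F (10): add — endpoints in different components.
MST edge set: {E F, D G, A B, G H, A F, E G, C F}.
Of the listed edges, {G H, A F} are in the MST → 2.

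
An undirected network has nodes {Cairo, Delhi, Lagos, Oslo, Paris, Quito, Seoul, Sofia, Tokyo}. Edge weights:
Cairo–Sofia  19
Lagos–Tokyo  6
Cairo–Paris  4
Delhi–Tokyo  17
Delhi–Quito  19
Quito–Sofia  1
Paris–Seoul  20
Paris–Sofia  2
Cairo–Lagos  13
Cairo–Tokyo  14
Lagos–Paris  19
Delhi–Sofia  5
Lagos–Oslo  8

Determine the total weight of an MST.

Prim, starting at Tokyo.
Step 1: frontier [Lagos–Tokyo 6, Cairo–Tokyo 14, Delhi–Tokyo 17] → take Lagos–Tokyo (6); add Lagos.
Step 2: frontier [Lagos–Oslo 8, Cairo–Lagos 13, Lagos–Paris 19, Cairo–Tokyo 14, Delhi–Tokyo 17] → take Lagos–Oslo (8); add Oslo.
Step 3: frontier [Cairo–Lagos 13, Lagos–Paris 19, Cairo–Tokyo 14, Delhi–Tokyo 17] → take Cairo–Lagos (13); add Cairo.
Step 4: frontier [Cairo–Paris 4, Cairo–Sofia 19, Lagos–Paris 19, Delhi–Tokyo 17] → take Cairo–Paris (4); add Paris.
Step 5: frontier [Cairo–Sofia 19, Paris–Sofia 2, Paris–Seoul 20, Delhi–Tokyo 17] → take Paris–Sofia (2); add Sofia.
Step 6: frontier [Paris–Seoul 20, Quito–Sofia 1, Delhi–Sofia 5, Delhi–Tokyo 17] → take Quito–Sofia (1); add Quito.
Step 7: frontier [Paris–Seoul 20, Delhi–Quito 19, Delhi–Sofia 5, Delhi–Tokyo 17] → take Delhi–Sofia (5); add Delhi.
Step 8: frontier [Paris–Seoul 20] → take Paris–Seoul (20); add Seoul.
MST edges: Lagos–Tokyo, Lagos–Oslo, Cairo–Lagos, Cairo–Paris, Paris–Sofia, Quito–Sofia, Delhi–Sofia, Paris–Seoul; total weight 6+8+13+4+2+1+5+20 = 59.

59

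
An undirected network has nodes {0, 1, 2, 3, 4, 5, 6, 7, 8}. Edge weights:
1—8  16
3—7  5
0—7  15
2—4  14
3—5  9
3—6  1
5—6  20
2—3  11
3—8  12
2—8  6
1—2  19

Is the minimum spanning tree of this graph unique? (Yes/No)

Kruskal: consider edges lightest-first.
3—6 (1): add — endpoints in different components.
3—7 (5): add — endpoints in different components.
2—8 (6): add — endpoints in different components.
3—5 (9): add — endpoints in different components.
2—3 (11): add — endpoints in different components.
3—8 (12): skip — 3 and 8 already connected.
2—4 (14): add — endpoints in different components.
0—7 (15): add — endpoints in different components.
1—8 (16): add — endpoints in different components.
Every non-tree edge has weight strictly greater than the heaviest edge on the tree path between its endpoints, so the MST is unique.

Yes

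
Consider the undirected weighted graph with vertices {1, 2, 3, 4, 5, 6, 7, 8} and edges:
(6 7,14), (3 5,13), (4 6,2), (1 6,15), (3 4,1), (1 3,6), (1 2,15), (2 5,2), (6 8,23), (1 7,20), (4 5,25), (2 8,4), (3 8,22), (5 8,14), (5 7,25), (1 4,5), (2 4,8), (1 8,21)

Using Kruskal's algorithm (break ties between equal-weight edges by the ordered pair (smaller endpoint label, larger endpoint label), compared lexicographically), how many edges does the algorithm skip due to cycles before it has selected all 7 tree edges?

Sort edges by weight, then run Kruskal:
3 4 (1): add — endpoints in different components.
2 5 (2): add — endpoints in different components.
4 6 (2): add — endpoints in different components.
2 8 (4): add — endpoints in different components.
1 4 (5): add — endpoints in different components.
1 3 (6): skip — 1 and 3 already connected.
2 4 (8): add — endpoints in different components.
3 5 (13): skip — 3 and 5 already connected.
5 8 (14): skip — 5 and 8 already connected.
6 7 (14): add — endpoints in different components.
Edges rejected before the tree was complete: 3.

3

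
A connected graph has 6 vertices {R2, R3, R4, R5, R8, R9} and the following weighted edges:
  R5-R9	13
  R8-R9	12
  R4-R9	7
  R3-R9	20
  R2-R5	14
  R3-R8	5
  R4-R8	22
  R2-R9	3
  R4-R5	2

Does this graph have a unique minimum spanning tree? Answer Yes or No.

Sort edges by weight, then run Kruskal:
R4-R5 (2): add — endpoints in different components.
R2-R9 (3): add — endpoints in different components.
R3-R8 (5): add — endpoints in different components.
R4-R9 (7): add — endpoints in different components.
R8-R9 (12): add — endpoints in different components.
Every non-tree edge has weight strictly greater than the heaviest edge on the tree path between its endpoints, so the MST is unique.

Yes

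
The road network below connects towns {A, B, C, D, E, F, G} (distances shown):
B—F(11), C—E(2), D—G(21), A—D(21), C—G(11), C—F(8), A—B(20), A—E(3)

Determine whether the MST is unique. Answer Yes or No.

No

Sort edges by weight, then run Kruskal:
C—E (2): add — endpoints in different components.
A—E (3): add — endpoints in different components.
C—F (8): add — endpoints in different components.
B—F (11): add — endpoints in different components.
C—G (11): add — endpoints in different components.
A—B (20): skip — A and B already connected.
A—D (21): add — endpoints in different components.
Non-tree edge D—G has weight 21, equal to the heaviest edge on its tree cycle — swapping gives another MST of the same weight. Not unique.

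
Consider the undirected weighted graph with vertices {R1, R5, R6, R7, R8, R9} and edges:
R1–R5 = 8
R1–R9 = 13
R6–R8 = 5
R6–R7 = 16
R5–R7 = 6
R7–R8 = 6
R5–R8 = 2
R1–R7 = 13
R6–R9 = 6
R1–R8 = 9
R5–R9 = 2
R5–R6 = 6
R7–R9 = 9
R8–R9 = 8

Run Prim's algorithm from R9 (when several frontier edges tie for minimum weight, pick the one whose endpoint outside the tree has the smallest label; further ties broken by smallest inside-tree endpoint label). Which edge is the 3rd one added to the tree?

R6-R8

Grow the tree from R9 using Prim:
Step 1: frontier [R5–R9 2, R6–R9 6, R8–R9 8, R7–R9 9, R1–R9 13] → take R5–R9 (2); add R5.
Step 2: frontier [R5–R8 2, R5–R6 6, R5–R7 6, R1–R5 8, R6–R9 6, R8–R9 8, R7–R9 9, R1–R9 13] → take R5–R8 (2); add R8.
Step 3: frontier [R5–R6 6, R5–R7 6, R1–R5 8, R6–R8 5, R7–R8 6, R1–R8 9, R6–R9 6, R7–R9 9, R1–R9 13] → take R6–R8 (5); add R6.
Step 4: frontier [R5–R7 6, R1–R5 8, R6–R7 16, R7–R8 6, R1–R8 9, R7–R9 9, R1–R9 13] → take R5–R7 (6); add R7.
Step 5: frontier [R1–R5 8, R1–R7 13, R1–R8 9, R1–R9 13] → take R1–R5 (8); add R1.
The 3rd edge added is R6–R8.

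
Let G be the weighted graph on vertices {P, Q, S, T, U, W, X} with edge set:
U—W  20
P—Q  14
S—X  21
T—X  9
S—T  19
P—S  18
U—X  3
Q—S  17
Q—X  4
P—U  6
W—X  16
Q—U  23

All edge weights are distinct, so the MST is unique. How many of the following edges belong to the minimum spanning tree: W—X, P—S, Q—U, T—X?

2

Sort edges by weight, then run Kruskal:
U—X (3): add — endpoints in different components.
Q—X (4): add — endpoints in different components.
P—U (6): add — endpoints in different components.
T—X (9): add — endpoints in different components.
P—Q (14): skip — P and Q already connected.
W—X (16): add — endpoints in different components.
Q—S (17): add — endpoints in different components.
MST edge set: {U—X, Q—X, P—U, T—X, W—X, Q—S}.
Of the listed edges, {W—X, T—X} are in the MST → 2.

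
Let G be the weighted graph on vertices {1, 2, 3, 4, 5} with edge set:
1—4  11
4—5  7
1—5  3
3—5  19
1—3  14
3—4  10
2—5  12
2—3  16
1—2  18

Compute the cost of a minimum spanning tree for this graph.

32

Kruskal: consider edges lightest-first.
1—5 (3): add. Components now {1,5} {2} {3} {4}
4—5 (7): add. Components now {1,4,5} {2} {3}
3—4 (10): add. Components now {1,3,4,5} {2}
1—4 (11): skip — 1 and 4 already connected.
2—5 (12): add. Components now {1,2,3,4,5}
MST edges: 1—5, 4—5, 3—4, 2—5; total weight 3+7+10+12 = 32.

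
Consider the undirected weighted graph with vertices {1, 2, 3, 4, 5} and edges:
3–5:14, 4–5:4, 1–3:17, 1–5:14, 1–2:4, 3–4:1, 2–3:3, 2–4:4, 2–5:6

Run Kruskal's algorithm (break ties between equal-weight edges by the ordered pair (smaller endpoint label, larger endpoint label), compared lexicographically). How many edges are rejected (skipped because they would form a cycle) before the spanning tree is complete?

1

Kruskal: consider edges lightest-first.
3–4 (1): add. Components now {1} {2} {3,4} {5}
2–3 (3): add. Components now {1} {2,3,4} {5}
1–2 (4): add. Components now {1,2,3,4} {5}
2–4 (4): skip — 2 and 4 already connected.
4–5 (4): add. Components now {1,2,3,4,5}
Edges rejected before the tree was complete: 1.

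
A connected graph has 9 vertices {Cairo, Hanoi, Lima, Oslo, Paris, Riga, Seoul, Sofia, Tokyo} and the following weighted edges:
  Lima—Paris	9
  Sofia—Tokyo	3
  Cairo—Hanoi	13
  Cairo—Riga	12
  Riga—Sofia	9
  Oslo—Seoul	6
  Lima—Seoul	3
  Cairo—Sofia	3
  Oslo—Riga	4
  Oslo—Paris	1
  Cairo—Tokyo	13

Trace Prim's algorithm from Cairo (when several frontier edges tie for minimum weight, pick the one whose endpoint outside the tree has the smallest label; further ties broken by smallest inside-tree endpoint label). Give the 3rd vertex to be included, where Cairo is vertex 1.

Grow the tree from Cairo using Prim:
Step 1: cheapest edge leaving the tree is Cairo—Sofia (3); add Sofia.
Step 2: cheapest edge leaving the tree is Sofia—Tokyo (3); add Tokyo.
Step 3: cheapest edge leaving the tree is Riga—Sofia (9); add Riga.
Step 4: cheapest edge leaving the tree is Oslo—Riga (4); add Oslo.
Step 5: cheapest edge leaving the tree is Oslo—Paris (1); add Paris.
Step 6: cheapest edge leaving the tree is Oslo—Seoul (6); add Seoul.
Step 7: cheapest edge leaving the tree is Lima—Seoul (3); add Lima.
Step 8: cheapest edge leaving the tree is Cairo—Hanoi (13); add Hanoi.
Vertex order: Cairo, Sofia, Tokyo, Riga, Oslo, Paris, Seoul, Lima, Hanoi. The 3rd vertex is Tokyo.

Tokyo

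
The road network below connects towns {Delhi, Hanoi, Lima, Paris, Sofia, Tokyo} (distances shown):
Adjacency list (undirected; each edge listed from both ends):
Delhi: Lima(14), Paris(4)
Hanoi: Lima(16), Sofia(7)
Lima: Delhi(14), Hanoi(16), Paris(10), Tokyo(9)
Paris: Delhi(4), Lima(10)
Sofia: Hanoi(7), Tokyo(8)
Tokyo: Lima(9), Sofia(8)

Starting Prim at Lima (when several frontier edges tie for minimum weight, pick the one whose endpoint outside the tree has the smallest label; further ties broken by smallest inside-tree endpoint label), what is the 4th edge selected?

Lima-Paris

Prim, starting at Lima.
Step 1: cheapest edge leaving the tree is Lima—Tokyo (9); add Tokyo.
Step 2: cheapest edge leaving the tree is Sofia—Tokyo (8); add Sofia.
Step 3: cheapest edge leaving the tree is Hanoi—Sofia (7); add Hanoi.
Step 4: cheapest edge leaving the tree is Lima—Paris (10); add Paris.
Step 5: cheapest edge leaving the tree is Delhi—Paris (4); add Delhi.
The 4th edge added is Lima—Paris.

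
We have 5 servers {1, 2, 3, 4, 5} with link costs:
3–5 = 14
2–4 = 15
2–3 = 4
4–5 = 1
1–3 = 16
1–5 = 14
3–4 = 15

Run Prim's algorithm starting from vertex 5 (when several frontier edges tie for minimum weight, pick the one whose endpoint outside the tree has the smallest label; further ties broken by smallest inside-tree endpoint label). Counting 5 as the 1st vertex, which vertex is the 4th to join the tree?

3

Grow the tree from 5 using Prim:
Step 1: cheapest edge leaving the tree is 4–5 (1); add 4.
Step 2: cheapest edge leaving the tree is 1–5 (14); add 1.
Step 3: cheapest edge leaving the tree is 3–5 (14); add 3.
Step 4: cheapest edge leaving the tree is 2–3 (4); add 2.
Vertex order: 5, 4, 1, 3, 2. The 4th vertex is 3.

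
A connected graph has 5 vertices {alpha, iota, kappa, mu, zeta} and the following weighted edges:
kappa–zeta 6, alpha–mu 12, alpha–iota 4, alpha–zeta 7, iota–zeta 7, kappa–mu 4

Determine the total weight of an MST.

Sort edges by weight, then run Kruskal:
alpha–iota (4): add — endpoints in different components.
kappa–mu (4): add — endpoints in different components.
kappa–zeta (6): add — endpoints in different components.
alpha–zeta (7): add — endpoints in different components.
MST edges: alpha–iota, kappa–mu, kappa–zeta, alpha–zeta; total weight 4+4+6+7 = 21.

21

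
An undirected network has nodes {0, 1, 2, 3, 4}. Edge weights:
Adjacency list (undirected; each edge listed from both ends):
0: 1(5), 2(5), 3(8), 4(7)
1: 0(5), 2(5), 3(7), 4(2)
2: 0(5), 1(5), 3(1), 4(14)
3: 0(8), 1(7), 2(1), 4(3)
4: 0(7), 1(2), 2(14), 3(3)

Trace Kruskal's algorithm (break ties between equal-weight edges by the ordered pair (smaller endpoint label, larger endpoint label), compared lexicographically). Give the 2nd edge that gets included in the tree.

1-4

Sort edges by weight, then run Kruskal:
2-3 (1): add. Components now {0} {1} {2,3} {4}
1-4 (2): add. Components now {0} {1,4} {2,3}
3-4 (3): add. Components now {0} {1,2,3,4}
0-1 (5): add. Components now {0,1,2,3,4}
The 2nd edge added is 1-4.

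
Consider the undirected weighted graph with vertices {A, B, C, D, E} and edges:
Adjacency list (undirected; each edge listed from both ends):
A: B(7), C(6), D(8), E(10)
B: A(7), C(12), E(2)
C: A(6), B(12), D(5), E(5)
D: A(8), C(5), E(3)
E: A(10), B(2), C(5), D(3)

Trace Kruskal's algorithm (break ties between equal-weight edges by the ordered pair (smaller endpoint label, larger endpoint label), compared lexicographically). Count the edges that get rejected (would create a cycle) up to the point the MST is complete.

Kruskal: consider edges lightest-first.
B—E (2): add. Components now {A} {B,E} {C} {D}
D—E (3): add. Components now {A} {B,D,E} {C}
C—D (5): add. Components now {A} {B,C,D,E}
C—E (5): skip — C and E already connected.
A—C (6): add. Components now {A,B,C,D,E}
Edges rejected before the tree was complete: 1.

1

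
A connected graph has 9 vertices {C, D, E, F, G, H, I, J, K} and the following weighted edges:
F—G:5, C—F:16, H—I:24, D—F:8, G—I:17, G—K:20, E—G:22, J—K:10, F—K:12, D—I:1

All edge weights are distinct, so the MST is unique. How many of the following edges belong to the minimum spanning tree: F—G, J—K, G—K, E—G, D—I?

4

Kruskal: consider edges lightest-first.
D—I (1): add — endpoints in different components.
F—G (5): add — endpoints in different components.
D—F (8): add — endpoints in different components.
J—K (10): add — endpoints in different components.
F—K (12): add — endpoints in different components.
C—F (16): add — endpoints in different components.
G—I (17): skip — G and I already connected.
G—K (20): skip — G and K already connected.
E—G (22): add — endpoints in different components.
H—I (24): add — endpoints in different components.
MST edge set: {D—I, F—G, D—F, J—K, F—K, C—F, E—G, H—I}.
Of the listed edges, {F—G, J—K, E—G, D—I} are in the MST → 4.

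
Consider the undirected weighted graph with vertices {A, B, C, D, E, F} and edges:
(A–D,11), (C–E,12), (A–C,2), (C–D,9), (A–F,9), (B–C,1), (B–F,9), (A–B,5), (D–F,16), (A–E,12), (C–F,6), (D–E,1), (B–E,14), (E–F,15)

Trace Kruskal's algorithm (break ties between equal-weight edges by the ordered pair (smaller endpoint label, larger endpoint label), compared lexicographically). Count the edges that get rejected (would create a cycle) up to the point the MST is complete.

3

Kruskal: consider edges lightest-first.
B–C (1): add — endpoints in different components.
D–E (1): add — endpoints in different components.
A–C (2): add — endpoints in different components.
A–B (5): skip — A and B already connected.
C–F (6): add — endpoints in different components.
A–F (9): skip — A and F already connected.
B–F (9): skip — B and F already connected.
C–D (9): add — endpoints in different components.
Edges rejected before the tree was complete: 3.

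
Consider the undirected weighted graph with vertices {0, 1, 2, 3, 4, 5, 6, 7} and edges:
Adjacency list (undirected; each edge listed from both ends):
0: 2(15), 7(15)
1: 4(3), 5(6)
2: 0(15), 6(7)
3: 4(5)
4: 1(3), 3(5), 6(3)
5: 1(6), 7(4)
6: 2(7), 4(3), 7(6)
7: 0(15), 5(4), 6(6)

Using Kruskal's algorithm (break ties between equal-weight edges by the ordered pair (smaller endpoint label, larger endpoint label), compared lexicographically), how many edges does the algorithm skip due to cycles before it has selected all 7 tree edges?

Kruskal's algorithm — process edges by increasing weight (ties by edge label):
1–4 (3): add — endpoints in different components.
4–6 (3): add — endpoints in different components.
5–7 (4): add — endpoints in different components.
3–4 (5): add — endpoints in different components.
1–5 (6): add — endpoints in different components.
6–7 (6): skip — 6 and 7 already connected.
2–6 (7): add — endpoints in different components.
0–2 (15): add — endpoints in different components.
Edges rejected before the tree was complete: 1.

1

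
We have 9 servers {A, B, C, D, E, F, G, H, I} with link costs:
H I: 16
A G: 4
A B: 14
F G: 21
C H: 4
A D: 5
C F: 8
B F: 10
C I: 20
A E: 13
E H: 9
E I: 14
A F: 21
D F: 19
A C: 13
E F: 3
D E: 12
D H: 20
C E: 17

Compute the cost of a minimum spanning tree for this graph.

Sort edges by weight, then run Kruskal:
E F (3): add — endpoints in different components.
A G (4): add — endpoints in different components.
C H (4): add — endpoints in different components.
A D (5): add — endpoints in different components.
C F (8): add — endpoints in different components.
E H (9): skip — E and H already connected.
B F (10): add — endpoints in different components.
D E (12): add — endpoints in different components.
A C (13): skip — A and C already connected.
A E (13): skip — A and E already connected.
A B (14): skip — A and B already connected.
E I (14): add — endpoints in different components.
MST edges: E F, A G, C H, A D, C F, B F, D E, E I; total weight 3+4+4+5+8+10+12+14 = 60.

60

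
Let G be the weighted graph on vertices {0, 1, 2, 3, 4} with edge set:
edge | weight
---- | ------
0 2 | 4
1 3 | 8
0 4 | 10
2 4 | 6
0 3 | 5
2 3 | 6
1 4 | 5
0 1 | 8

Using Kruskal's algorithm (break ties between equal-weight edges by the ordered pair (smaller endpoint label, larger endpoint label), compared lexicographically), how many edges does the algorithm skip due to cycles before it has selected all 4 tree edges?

Sort edges by weight, then run Kruskal:
0 2 (4): add — endpoints in different components.
0 3 (5): add — endpoints in different components.
1 4 (5): add — endpoints in different components.
2 3 (6): skip — 2 and 3 already connected.
2 4 (6): add — endpoints in different components.
Edges rejected before the tree was complete: 1.

1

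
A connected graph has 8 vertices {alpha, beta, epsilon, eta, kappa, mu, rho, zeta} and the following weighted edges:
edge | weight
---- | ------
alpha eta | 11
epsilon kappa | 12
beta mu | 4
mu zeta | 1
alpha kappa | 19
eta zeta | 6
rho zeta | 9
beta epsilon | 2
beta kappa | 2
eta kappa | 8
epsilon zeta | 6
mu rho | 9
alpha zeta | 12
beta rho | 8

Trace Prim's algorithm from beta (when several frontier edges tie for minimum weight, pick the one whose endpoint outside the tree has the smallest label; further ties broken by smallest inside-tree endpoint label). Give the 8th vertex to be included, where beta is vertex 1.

alpha

Prim, starting at beta.
Step 1: cheapest edge leaving the tree is beta epsilon (2); add epsilon.
Step 2: cheapest edge leaving the tree is beta kappa (2); add kappa.
Step 3: cheapest edge leaving the tree is beta mu (4); add mu.
Step 4: cheapest edge leaving the tree is mu zeta (1); add zeta.
Step 5: cheapest edge leaving the tree is eta zeta (6); add eta.
Step 6: cheapest edge leaving the tree is beta rho (8); add rho.
Step 7: cheapest edge leaving the tree is alpha eta (11); add alpha.
Vertex order: beta, epsilon, kappa, mu, zeta, eta, rho, alpha. The 8th vertex is alpha.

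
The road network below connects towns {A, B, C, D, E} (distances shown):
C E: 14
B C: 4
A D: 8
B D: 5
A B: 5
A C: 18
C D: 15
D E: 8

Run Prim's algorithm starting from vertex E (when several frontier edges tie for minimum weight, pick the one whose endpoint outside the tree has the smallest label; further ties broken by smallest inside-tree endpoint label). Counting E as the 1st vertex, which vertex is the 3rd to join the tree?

B

Prim, starting at E.
Step 1: cheapest edge leaving the tree is D E (8); add D.
Step 2: cheapest edge leaving the tree is B D (5); add B.
Step 3: cheapest edge leaving the tree is B C (4); add C.
Step 4: cheapest edge leaving the tree is A B (5); add A.
Vertex order: E, D, B, C, A. The 3rd vertex is B.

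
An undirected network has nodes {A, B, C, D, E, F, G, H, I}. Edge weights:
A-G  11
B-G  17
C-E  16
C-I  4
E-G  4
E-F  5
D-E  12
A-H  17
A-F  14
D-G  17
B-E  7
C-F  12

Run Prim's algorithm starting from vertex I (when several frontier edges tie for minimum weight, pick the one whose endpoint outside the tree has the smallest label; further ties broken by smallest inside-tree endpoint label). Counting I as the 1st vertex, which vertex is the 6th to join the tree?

Prim's algorithm from I:
Step 1: frontier [C-I 4] → take C-I (4); add C.
Step 2: frontier [C-F 12, C-E 16] → take C-F (12); add F.
Step 3: frontier [C-E 16, E-F 5, A-F 14] → take E-F (5); add E.
Step 4: frontier [E-G 4, B-E 7, D-E 12, A-F 14] → take E-G (4); add G.
Step 5: frontier [B-E 7, D-E 12, A-F 14, A-G 11, B-G 17, D-G 17] → take B-E (7); add B.
Step 6: frontier [D-E 12, A-F 14, A-G 11, D-G 17] → take A-G (11); add A.
Step 7: frontier [A-H 17, D-E 12, D-G 17] → take D-E (12); add D.
Step 8: frontier [A-H 17] → take A-H (17); add H.
Vertex order: I, C, F, E, G, B, A, D, H. The 6th vertex is B.

B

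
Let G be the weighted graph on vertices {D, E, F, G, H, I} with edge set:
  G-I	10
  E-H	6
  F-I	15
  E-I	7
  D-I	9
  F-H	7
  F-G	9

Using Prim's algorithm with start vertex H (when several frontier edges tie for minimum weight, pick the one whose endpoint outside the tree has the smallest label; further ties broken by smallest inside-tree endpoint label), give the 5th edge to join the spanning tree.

Prim's algorithm from H:
Step 1: frontier [E-H 6, F-H 7] → take E-H (6); add E.
Step 2: frontier [E-I 7, F-H 7] → take F-H (7); add F.
Step 3: frontier [E-I 7, F-G 9, F-I 15] → take E-I (7); add I.
Step 4: frontier [F-G 9, D-I 9, G-I 10] → take D-I (9); add D.
Step 5: frontier [F-G 9, G-I 10] → take F-G (9); add G.
The 5th edge added is F-G.

F-G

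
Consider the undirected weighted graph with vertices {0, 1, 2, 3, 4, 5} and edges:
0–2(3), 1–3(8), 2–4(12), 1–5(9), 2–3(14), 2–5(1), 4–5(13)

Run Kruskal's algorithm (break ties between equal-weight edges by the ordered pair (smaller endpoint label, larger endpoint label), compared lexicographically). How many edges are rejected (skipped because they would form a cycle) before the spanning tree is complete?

0

Sort edges by weight, then run Kruskal:
2–5 (1): add — endpoints in different components.
0–2 (3): add — endpoints in different components.
1–3 (8): add — endpoints in different components.
1–5 (9): add — endpoints in different components.
2–4 (12): add — endpoints in different components.
Edges rejected before the tree was complete: 0.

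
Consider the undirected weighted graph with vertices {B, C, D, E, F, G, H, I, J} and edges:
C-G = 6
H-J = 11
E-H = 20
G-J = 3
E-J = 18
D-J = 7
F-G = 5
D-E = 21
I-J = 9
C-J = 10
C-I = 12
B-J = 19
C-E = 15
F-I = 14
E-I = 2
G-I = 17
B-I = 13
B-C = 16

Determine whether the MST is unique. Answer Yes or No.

Kruskal's algorithm — process edges by increasing weight (ties by edge label):
E-I (2): add — endpoints in different components.
G-J (3): add — endpoints in different components.
F-G (5): add — endpoints in different components.
C-G (6): add — endpoints in different components.
D-J (7): add — endpoints in different components.
I-J (9): add — endpoints in different components.
C-J (10): skip — C and J already connected.
H-J (11): add — endpoints in different components.
C-I (12): skip — C and I already connected.
B-I (13): add — endpoints in different components.
Every non-tree edge has weight strictly greater than the heaviest edge on the tree path between its endpoints, so the MST is unique.

Yes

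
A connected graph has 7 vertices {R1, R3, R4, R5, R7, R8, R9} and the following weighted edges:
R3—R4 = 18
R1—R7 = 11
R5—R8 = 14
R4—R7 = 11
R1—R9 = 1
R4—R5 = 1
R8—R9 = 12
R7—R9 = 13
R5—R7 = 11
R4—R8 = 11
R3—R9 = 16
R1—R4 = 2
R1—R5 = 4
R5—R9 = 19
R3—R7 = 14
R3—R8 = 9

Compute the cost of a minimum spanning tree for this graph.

Kruskal's algorithm — process edges by increasing weight (ties by edge label):
R1—R9 (1): add. Components now {R1,R9} {R8} {R4} {R3} {R7} {R5}
R4—R5 (1): add. Components now {R1,R9} {R8} {R4,R5} {R3} {R7}
R1—R4 (2): add. Components now {R1,R4,R5,R9} {R8} {R3} {R7}
R1—R5 (4): skip — R1 and R5 already connected.
R3—R8 (9): add. Components now {R1,R4,R5,R9} {R3,R8} {R7}
R1—R7 (11): add. Components now {R1,R4,R5,R7,R9} {R3,R8}
R4—R7 (11): skip — R4 and R7 already connected.
R4—R8 (11): add. Components now {R1,R3,R4,R5,R7,R8,R9}
MST edges: R1—R9, R4—R5, R1—R4, R3—R8, R1—R7, R4—R8; total weight 1+1+2+9+11+11 = 35.

35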